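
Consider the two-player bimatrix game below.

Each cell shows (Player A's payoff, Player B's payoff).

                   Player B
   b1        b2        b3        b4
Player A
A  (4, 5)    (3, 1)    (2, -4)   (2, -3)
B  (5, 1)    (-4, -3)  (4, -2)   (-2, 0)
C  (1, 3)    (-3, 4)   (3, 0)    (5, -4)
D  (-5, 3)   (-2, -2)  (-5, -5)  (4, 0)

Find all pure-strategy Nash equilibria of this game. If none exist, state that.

(B, b1)

(A, b1): Player A can switch to B (4 → 5). Not NE.
(A, b2): Player B can switch to b1 (1 → 5). Not NE.
(A, b3): Player A can switch to B (2 → 4). Not NE.
(A, b4): Player A can switch to C (2 → 5). Not NE.
(B, b1): Player A gets 5, best alternative 4; Player B gets 1, best alternative 0. No profitable deviation — NE.
(B, b2): Player A can switch to A (-4 → 3). Not NE.
(B, b3): Player B can switch to b1 (-2 → 1). Not NE.
(The remaining 9 profiles each have a profitable deviation by the same check.)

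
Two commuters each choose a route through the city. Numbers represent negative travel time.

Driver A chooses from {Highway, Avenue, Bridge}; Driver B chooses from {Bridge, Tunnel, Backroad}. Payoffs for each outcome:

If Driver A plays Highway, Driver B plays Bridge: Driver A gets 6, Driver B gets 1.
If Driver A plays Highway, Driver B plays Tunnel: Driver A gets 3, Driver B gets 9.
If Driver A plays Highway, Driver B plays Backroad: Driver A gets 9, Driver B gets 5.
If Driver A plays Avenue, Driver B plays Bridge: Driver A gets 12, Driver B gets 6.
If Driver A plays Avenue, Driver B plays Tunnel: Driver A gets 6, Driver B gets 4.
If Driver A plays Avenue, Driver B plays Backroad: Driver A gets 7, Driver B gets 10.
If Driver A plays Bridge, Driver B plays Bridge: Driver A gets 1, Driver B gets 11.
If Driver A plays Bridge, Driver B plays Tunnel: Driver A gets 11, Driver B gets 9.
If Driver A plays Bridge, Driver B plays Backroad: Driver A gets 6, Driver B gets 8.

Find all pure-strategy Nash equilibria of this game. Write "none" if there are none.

For each player, find the best response to each opponent profile; mutual best responses are the pure NE.
Driver A against Bridge: payoffs 6, 12, 1 → best response Avenue.
Driver A against Tunnel: payoffs 3, 6, 11 → best response Bridge.
Driver A against Backroad: payoffs 9, 7, 6 → best response Highway.
Driver B against Highway: payoffs 1, 9, 5 → best response Tunnel.
Driver B against Avenue: payoffs 6, 4, 10 → best response Backroad.
Driver B against Bridge: payoffs 11, 9, 8 → best response Bridge.
No profile is a mutual best response for all players.

none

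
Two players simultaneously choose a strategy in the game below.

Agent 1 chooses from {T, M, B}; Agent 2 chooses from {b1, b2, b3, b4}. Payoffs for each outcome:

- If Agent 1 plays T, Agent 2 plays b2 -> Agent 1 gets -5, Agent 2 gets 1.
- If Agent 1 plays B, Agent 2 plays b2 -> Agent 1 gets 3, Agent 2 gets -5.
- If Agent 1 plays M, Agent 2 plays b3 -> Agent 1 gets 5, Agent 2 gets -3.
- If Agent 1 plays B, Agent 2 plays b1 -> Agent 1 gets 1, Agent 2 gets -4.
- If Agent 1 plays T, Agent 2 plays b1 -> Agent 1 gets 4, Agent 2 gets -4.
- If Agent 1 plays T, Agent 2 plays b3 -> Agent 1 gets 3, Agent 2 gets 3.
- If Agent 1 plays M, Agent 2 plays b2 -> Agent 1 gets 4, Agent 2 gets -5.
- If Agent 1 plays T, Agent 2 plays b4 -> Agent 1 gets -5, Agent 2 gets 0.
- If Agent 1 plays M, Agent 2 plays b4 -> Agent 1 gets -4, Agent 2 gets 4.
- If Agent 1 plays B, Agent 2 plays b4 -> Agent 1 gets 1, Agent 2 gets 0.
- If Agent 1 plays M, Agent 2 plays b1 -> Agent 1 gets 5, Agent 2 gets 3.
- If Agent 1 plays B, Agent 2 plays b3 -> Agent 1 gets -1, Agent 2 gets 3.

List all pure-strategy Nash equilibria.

Agent 1 against b1: payoffs 4, 5, 1 → best response M.
Agent 1 against b2: payoffs -5, 4, 3 → best response M.
Agent 1 against b3: payoffs 3, 5, -1 → best response M.
Agent 1 against b4: payoffs -5, -4, 1 → best response B.
Agent 2 against T: payoffs -4, 1, 3, 0 → best response b3.
Agent 2 against M: payoffs 3, -5, -3, 4 → best response b4.
Agent 2 against B: payoffs -4, -5, 3, 0 → best response b3.
No profile is a mutual best response for all players.

There is no pure-strategy Nash equilibrium.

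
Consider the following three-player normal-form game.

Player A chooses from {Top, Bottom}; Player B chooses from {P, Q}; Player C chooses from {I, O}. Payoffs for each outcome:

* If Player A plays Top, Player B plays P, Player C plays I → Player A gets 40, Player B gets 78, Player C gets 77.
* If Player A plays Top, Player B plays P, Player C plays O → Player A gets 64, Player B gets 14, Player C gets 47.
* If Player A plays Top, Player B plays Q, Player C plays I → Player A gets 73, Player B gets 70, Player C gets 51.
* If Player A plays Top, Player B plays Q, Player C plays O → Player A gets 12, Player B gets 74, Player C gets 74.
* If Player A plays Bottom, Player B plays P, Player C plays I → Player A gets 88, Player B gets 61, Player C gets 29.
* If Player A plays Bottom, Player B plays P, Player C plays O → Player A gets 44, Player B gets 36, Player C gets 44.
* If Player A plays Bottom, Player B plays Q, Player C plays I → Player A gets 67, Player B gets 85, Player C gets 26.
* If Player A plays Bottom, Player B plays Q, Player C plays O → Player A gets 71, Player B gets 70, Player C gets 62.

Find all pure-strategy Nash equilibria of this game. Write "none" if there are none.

(Bottom, Q, O)

(Top, P, I): Player A can switch to Bottom (40 → 88). Not NE.
(Top, P, O): Player B can switch to Q (14 → 74). Not NE.
(Top, Q, I): Player B can switch to P (70 → 78). Not NE.
(Top, Q, O): Player A can switch to Bottom (12 → 71). Not NE.
(Bottom, P, I): Player B can switch to Q (61 → 85). Not NE.
(Bottom, P, O): Player A can switch to Top (44 → 64). Not NE.
(Bottom, Q, I): Player A can switch to Top (67 → 73). Not NE.
(Bottom, Q, O): Player A gets 71, best alternative 12; Player B gets 70, best alternative 36; Player C gets 62, best alternative 26. No profitable deviation — NE.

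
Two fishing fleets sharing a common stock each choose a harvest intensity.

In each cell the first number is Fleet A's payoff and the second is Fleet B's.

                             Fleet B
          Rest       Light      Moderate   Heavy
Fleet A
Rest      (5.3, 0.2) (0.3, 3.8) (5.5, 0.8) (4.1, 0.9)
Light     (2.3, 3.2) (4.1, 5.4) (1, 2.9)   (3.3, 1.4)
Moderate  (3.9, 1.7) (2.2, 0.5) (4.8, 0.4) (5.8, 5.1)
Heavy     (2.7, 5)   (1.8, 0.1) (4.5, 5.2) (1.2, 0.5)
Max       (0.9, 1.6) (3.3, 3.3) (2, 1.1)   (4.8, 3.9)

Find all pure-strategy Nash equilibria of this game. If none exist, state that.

(Rest, Rest): Fleet B can switch to Light (0.2 → 3.8). Not NE.
(Rest, Light): Fleet A can switch to Light (0.3 → 4.1). Not NE.
(Rest, Moderate): Fleet B can switch to Light (0.8 → 3.8). Not NE.
(Rest, Heavy): Fleet A can switch to Moderate (4.1 → 5.8). Not NE.
(Light, Rest): Fleet A can switch to Rest (2.3 → 5.3). Not NE.
(Light, Light): Fleet A gets 4.1, best alternative 3.3; Fleet B gets 5.4, best alternative 3.2. No profitable deviation — NE.
(Light, Moderate): Fleet A can switch to Rest (1 → 5.5). Not NE.
(Light, Heavy): Fleet A can switch to Rest (3.3 → 4.1). Not NE.
(Moderate, Rest): Fleet A can switch to Rest (3.9 → 5.3). Not NE.
(Moderate, Light): Fleet A can switch to Light (2.2 → 4.1). Not NE.
(Moderate, Moderate): Fleet A can switch to Rest (4.8 → 5.5). Not NE.
(Moderate, Heavy): Fleet A gets 5.8, best alternative 4.8; Fleet B gets 5.1, best alternative 1.7. No profitable deviation — NE.
(The remaining 8 profiles each have a profitable deviation by the same check.)

(Light, Light); (Moderate, Heavy)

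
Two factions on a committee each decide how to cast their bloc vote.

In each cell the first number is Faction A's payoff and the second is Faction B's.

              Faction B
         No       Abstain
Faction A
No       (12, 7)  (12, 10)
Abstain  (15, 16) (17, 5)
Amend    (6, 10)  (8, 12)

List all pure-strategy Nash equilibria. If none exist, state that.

Faction A against No: payoffs 12, 15, 6 → best response Abstain.
Faction A against Abstain: payoffs 12, 17, 8 → best response Abstain.
Faction B against No: payoffs 7, 10 → best response Abstain.
Faction B against Abstain: payoffs 16, 5 → best response No.
Faction B against Amend: payoffs 10, 12 → best response Abstain.
Mutual best responses: (Abstain, No).

The unique pure-strategy Nash equilibrium is (Abstain, No).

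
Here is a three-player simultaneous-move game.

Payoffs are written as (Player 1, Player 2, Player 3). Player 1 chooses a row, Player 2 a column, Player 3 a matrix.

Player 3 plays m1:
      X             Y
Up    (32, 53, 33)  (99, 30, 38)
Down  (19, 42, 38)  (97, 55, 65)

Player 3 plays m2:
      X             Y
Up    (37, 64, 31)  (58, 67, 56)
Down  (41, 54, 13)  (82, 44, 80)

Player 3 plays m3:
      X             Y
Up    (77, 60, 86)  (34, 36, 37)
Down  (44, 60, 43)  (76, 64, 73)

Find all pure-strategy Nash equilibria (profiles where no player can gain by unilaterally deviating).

For each player, find the best response to each opponent profile; mutual best responses are the pure NE.
Player 1 against (X, m1): payoffs 32, 19 → best response Up.
Player 1 against (X, m2): payoffs 37, 41 → best response Down.
Player 1 against (X, m3): payoffs 77, 44 → best response Up.
Player 1 against (Y, m1): payoffs 99, 97 → best response Up.
Player 1 against (Y, m2): payoffs 58, 82 → best response Down.
Player 1 against (Y, m3): payoffs 34, 76 → best response Down.
Player 2 against (Up, m1): payoffs 53, 30 → best response X.
Player 2 against (Up, m2): payoffs 64, 67 → best response Y.
Player 2 against (Up, m3): payoffs 60, 36 → best response X.
Player 2 against (Down, m1): payoffs 42, 55 → best response Y.
Player 2 against (Down, m2): payoffs 54, 44 → best response X.
Player 2 against (Down, m3): payoffs 60, 64 → best response Y.
Player 3 against (Up, X): payoffs 33, 31, 86 → best response m3.
Player 3 against (Up, Y): payoffs 38, 56, 37 → best response m2.
Player 3 against (Down, X): payoffs 38, 13, 43 → best response m3.
Player 3 against (Down, Y): payoffs 65, 80, 73 → best response m2.
Mutual best responses: (Up, X, m3).

(Up, X, m3)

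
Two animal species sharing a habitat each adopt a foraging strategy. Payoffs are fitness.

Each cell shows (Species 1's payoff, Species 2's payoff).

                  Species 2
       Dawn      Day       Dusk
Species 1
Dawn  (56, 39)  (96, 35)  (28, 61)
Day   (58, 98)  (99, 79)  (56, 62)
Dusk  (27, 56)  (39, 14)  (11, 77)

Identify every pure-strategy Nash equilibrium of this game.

Species 1 against Dawn: payoffs 56, 58, 27 → best response Day.
Species 1 against Day: payoffs 96, 99, 39 → best response Day.
Species 1 against Dusk: payoffs 28, 56, 11 → best response Day.
Species 2 against Dawn: payoffs 39, 35, 61 → best response Dusk.
Species 2 against Day: payoffs 98, 79, 62 → best response Dawn.
Species 2 against Dusk: payoffs 56, 14, 77 → best response Dusk.
Mutual best responses: (Day, Dawn).

(Day, Dawn)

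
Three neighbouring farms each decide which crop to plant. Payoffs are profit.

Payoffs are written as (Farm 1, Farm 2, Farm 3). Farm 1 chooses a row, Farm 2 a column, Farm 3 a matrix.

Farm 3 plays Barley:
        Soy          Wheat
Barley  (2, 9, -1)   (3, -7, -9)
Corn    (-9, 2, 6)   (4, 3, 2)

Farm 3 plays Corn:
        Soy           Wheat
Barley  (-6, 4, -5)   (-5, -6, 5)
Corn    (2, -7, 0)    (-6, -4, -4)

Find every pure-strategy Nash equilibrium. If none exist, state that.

The pure Nash equilibria are (Barley, Soy, Barley), (Corn, Wheat, Barley).

Farm 1 against (Soy, Barley): payoffs 2, -9 → best response Barley.
Farm 1 against (Soy, Corn): payoffs -6, 2 → best response Corn.
Farm 1 against (Wheat, Barley): payoffs 3, 4 → best response Corn.
Farm 1 against (Wheat, Corn): payoffs -5, -6 → best response Barley.
Farm 2 against (Barley, Barley): payoffs 9, -7 → best response Soy.
Farm 2 against (Barley, Corn): payoffs 4, -6 → best response Soy.
Farm 2 against (Corn, Barley): payoffs 2, 3 → best response Wheat.
Farm 2 against (Corn, Corn): payoffs -7, -4 → best response Wheat.
Farm 3 against (Barley, Soy): payoffs -1, -5 → best response Barley.
Farm 3 against (Barley, Wheat): payoffs -9, 5 → best response Corn.
Farm 3 against (Corn, Soy): payoffs 6, 0 → best response Barley.
Farm 3 against (Corn, Wheat): payoffs 2, -4 → best response Barley.
Mutual best responses: (Barley, Soy, Barley); (Corn, Wheat, Barley).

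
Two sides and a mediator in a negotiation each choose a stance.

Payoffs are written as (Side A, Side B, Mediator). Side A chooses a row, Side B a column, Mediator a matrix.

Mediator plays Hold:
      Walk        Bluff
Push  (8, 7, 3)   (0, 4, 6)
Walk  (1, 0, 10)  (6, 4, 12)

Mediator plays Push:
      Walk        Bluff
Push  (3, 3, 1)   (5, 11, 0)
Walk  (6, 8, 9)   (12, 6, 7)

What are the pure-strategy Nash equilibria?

Side A against (Walk, Hold): payoffs 8, 1 → best response Push.
Side A against (Walk, Push): payoffs 3, 6 → best response Walk.
Side A against (Bluff, Hold): payoffs 0, 6 → best response Walk.
Side A against (Bluff, Push): payoffs 5, 12 → best response Walk.
Side B against (Push, Hold): payoffs 7, 4 → best response Walk.
Side B against (Push, Push): payoffs 3, 11 → best response Bluff.
Side B against (Walk, Hold): payoffs 0, 4 → best response Bluff.
Side B against (Walk, Push): payoffs 8, 6 → best response Walk.
Mediator against (Push, Walk): payoffs 3, 1 → best response Hold.
Mediator against (Push, Bluff): payoffs 6, 0 → best response Hold.
Mediator against (Walk, Walk): payoffs 10, 9 → best response Hold.
Mediator against (Walk, Bluff): payoffs 12, 7 → best response Hold.
Mutual best responses: (Push, Walk, Hold); (Walk, Bluff, Hold).

The pure Nash equilibria are (Push, Walk, Hold); (Walk, Bluff, Hold).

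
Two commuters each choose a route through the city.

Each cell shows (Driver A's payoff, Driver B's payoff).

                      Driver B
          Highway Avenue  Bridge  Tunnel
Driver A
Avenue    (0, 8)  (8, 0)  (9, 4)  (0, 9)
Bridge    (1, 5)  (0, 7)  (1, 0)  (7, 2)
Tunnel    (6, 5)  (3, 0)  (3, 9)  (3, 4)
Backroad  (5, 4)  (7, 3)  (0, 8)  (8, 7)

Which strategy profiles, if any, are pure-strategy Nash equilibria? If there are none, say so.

(Avenue, Highway): Driver A can switch to Bridge (0 → 1). Not NE.
(Avenue, Avenue): Driver B can switch to Highway (0 → 8). Not NE.
(Avenue, Bridge): Driver B can switch to Highway (4 → 8). Not NE.
(Avenue, Tunnel): Driver A can switch to Bridge (0 → 7). Not NE.
(Bridge, Highway): Driver A can switch to Tunnel (1 → 6). Not NE.
(Bridge, Avenue): Driver A can switch to Avenue (0 → 8). Not NE.
(The remaining 10 profiles each have a profitable deviation by the same check.)

This game has no pure Nash equilibrium.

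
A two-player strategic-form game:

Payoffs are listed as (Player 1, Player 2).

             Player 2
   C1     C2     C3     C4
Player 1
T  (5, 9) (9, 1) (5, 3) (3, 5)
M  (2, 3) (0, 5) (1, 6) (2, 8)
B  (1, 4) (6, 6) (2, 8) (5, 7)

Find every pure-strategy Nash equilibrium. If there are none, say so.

Player 1 against C1: payoffs 5, 2, 1 → best response T.
Player 1 against C2: payoffs 9, 0, 6 → best response T.
Player 1 against C3: payoffs 5, 1, 2 → best response T.
Player 1 against C4: payoffs 3, 2, 5 → best response B.
Player 2 against T: payoffs 9, 1, 3, 5 → best response C1.
Player 2 against M: payoffs 3, 5, 6, 8 → best response C4.
Player 2 against B: payoffs 4, 6, 8, 7 → best response C3.
Mutual best responses: (T, C1).

(T, C1)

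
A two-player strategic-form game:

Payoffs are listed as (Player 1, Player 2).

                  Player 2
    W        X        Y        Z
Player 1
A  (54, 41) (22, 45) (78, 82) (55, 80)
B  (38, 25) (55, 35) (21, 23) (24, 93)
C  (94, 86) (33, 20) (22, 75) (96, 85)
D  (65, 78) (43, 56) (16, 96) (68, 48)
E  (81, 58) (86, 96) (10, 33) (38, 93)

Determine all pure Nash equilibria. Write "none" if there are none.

(A, W): Player 1 can switch to C (54 → 94). Not NE.
(A, X): Player 1 can switch to B (22 → 55). Not NE.
(A, Y): Player 1 gets 78, best alternative 22; Player 2 gets 82, best alternative 80. No profitable deviation — NE.
(A, Z): Player 1 can switch to C (55 → 96). Not NE.
(B, W): Player 1 can switch to A (38 → 54). Not NE.
(B, X): Player 1 can switch to E (55 → 86). Not NE.
(B, Y): Player 1 can switch to A (21 → 78). Not NE.
(B, Z): Player 1 can switch to A (24 → 55). Not NE.
(C, W): Player 1 gets 94, best alternative 81; Player 2 gets 86, best alternative 85. No profitable deviation — NE.
(C, X): Player 1 can switch to B (33 → 55). Not NE.
(E, X): Player 1 gets 86, best alternative 55; Player 2 gets 96, best alternative 93. No profitable deviation — NE.
(The remaining 9 profiles each have a profitable deviation by the same check.)

Pure-strategy Nash equilibria: (A, Y) and (C, W) and (E, X)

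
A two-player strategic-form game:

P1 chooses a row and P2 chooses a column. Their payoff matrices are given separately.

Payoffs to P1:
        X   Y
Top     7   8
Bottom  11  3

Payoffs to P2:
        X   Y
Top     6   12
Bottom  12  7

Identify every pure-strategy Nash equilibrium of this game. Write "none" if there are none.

(Top, X): P1 can switch to Bottom (7 → 11). Not NE.
(Top, Y): P1 gets 8, best alternative 3; P2 gets 12, best alternative 6. No profitable deviation — NE.
(Bottom, X): P1 gets 11, best alternative 7; P2 gets 12, best alternative 7. No profitable deviation — NE.
(Bottom, Y): P1 can switch to Top (3 → 8). Not NE.

(Top, Y), (Bottom, X)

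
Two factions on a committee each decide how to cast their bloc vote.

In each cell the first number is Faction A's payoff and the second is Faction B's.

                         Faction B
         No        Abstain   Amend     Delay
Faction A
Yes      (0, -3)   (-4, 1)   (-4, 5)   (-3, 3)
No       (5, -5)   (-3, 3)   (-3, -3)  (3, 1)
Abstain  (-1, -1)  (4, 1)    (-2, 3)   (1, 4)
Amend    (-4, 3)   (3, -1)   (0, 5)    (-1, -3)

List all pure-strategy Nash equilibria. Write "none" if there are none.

(Amend, Amend)

Check each profile: it is a Nash equilibrium iff no player can strictly gain by switching unilaterally.
(Yes, No): Faction A can switch to No (0 → 5). Not NE.
(Yes, Abstain): Faction A can switch to No (-4 → -3). Not NE.
(Yes, Amend): Faction A can switch to No (-4 → -3). Not NE.
(Yes, Delay): Faction A can switch to No (-3 → 3). Not NE.
(No, No): Faction B can switch to Abstain (-5 → 3). Not NE.
(No, Abstain): Faction A can switch to Abstain (-3 → 4). Not NE.
(No, Amend): Faction A can switch to Abstain (-3 → -2). Not NE.
(No, Delay): Faction B can switch to Abstain (1 → 3). Not NE.
(Amend, Amend): Faction A gets 0, best alternative -2; Faction B gets 5, best alternative 3. No profitable deviation — NE.
(The remaining 7 profiles each have a profitable deviation by the same check.)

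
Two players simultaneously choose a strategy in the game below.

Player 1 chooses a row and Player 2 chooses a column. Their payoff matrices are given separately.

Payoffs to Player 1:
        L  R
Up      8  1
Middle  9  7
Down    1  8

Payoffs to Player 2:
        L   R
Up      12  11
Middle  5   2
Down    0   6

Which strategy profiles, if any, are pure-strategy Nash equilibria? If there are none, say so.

Pure-strategy Nash equilibria: (Middle, L), (Down, R)

Player 1 against L: payoffs 8, 9, 1 → best response Middle.
Player 1 against R: payoffs 1, 7, 8 → best response Down.
Player 2 against Up: payoffs 12, 11 → best response L.
Player 2 against Middle: payoffs 5, 2 → best response L.
Player 2 against Down: payoffs 0, 6 → best response R.
Mutual best responses: (Middle, L); (Down, R).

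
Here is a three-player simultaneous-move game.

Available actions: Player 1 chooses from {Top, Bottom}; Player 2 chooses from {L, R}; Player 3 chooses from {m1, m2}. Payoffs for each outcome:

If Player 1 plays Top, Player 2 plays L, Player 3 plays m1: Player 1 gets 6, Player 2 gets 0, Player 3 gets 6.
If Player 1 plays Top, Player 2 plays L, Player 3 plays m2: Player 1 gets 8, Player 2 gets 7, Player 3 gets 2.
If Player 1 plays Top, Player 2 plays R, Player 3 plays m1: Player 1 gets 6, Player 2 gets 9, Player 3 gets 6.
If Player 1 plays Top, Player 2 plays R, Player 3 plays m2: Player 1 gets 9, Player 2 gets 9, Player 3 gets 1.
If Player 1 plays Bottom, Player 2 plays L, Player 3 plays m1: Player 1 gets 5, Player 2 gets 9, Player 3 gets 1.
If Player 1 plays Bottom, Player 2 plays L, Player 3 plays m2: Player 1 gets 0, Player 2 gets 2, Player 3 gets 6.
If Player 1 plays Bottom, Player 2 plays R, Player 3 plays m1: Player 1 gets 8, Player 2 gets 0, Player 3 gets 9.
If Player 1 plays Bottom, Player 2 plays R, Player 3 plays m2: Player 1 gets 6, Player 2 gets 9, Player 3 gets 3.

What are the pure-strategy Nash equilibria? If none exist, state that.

For each player, find the best response to each opponent profile; mutual best responses are the pure NE.
Player 1 against (L, m1): payoffs 6, 5 → best response Top.
Player 1 against (L, m2): payoffs 8, 0 → best response Top.
Player 1 against (R, m1): payoffs 6, 8 → best response Bottom.
Player 1 against (R, m2): payoffs 9, 6 → best response Top.
Player 2 against (Top, m1): payoffs 0, 9 → best response R.
Player 2 against (Top, m2): payoffs 7, 9 → best response R.
Player 2 against (Bottom, m1): payoffs 9, 0 → best response L.
Player 2 against (Bottom, m2): payoffs 2, 9 → best response R.
Player 3 against (Top, L): payoffs 6, 2 → best response m1.
Player 3 against (Top, R): payoffs 6, 1 → best response m1.
Player 3 against (Bottom, L): payoffs 1, 6 → best response m2.
Player 3 against (Bottom, R): payoffs 9, 3 → best response m1.
No profile is a mutual best response for all players.

none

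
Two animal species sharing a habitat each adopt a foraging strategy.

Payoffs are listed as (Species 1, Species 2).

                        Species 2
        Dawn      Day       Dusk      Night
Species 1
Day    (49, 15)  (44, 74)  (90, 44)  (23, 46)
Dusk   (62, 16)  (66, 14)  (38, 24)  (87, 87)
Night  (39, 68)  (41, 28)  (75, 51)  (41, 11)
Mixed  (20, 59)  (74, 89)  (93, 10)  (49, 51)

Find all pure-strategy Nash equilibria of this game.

The pure Nash equilibria are (Dusk, Night) and (Mixed, Day).

Check each profile: it is a Nash equilibrium iff no player can strictly gain by switching unilaterally.
(Day, Dawn): Species 1 can switch to Dusk (49 → 62). Not NE.
(Day, Day): Species 1 can switch to Dusk (44 → 66). Not NE.
(Day, Dusk): Species 1 can switch to Mixed (90 → 93). Not NE.
(Day, Night): Species 1 can switch to Dusk (23 → 87). Not NE.
(Dusk, Dawn): Species 2 can switch to Dusk (16 → 24). Not NE.
(Dusk, Day): Species 1 can switch to Mixed (66 → 74). Not NE.
(Dusk, Dusk): Species 1 can switch to Day (38 → 90). Not NE.
(Dusk, Night): Species 1 gets 87, best alternative 49; Species 2 gets 87, best alternative 24. No profitable deviation — NE.
(Night, Dawn): Species 1 can switch to Day (39 → 49). Not NE.
(Mixed, Day): Species 1 gets 74, best alternative 66; Species 2 gets 89, best alternative 59. No profitable deviation — NE.
(The remaining 6 profiles each have a profitable deviation by the same check.)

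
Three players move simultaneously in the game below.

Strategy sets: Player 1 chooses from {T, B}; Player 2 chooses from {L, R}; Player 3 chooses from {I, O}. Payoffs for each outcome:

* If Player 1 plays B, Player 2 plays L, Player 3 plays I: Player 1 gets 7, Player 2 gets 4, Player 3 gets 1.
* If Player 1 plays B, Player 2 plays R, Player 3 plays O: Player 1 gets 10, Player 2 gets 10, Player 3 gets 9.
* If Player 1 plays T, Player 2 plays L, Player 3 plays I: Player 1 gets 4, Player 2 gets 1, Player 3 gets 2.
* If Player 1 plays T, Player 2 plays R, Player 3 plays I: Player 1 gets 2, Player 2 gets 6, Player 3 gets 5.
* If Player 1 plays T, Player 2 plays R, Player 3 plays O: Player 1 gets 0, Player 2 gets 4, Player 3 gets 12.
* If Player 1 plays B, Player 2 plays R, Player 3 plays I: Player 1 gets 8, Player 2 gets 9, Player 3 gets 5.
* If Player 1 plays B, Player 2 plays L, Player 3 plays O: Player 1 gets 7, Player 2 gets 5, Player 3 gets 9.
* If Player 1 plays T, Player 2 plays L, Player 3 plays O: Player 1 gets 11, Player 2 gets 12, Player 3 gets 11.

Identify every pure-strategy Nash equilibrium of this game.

(T, L, O) and (B, R, O)

Mark each player's best response to every combination of opponents' strategies; a profile where every player is best-responding is a pure Nash equilibrium.
Player 1 against (L, I): payoffs 4, 7 → best response B.
Player 1 against (L, O): payoffs 11, 7 → best response T.
Player 1 against (R, I): payoffs 2, 8 → best response B.
Player 1 against (R, O): payoffs 0, 10 → best response B.
Player 2 against (T, I): payoffs 1, 6 → best response R.
Player 2 against (T, O): payoffs 12, 4 → best response L.
Player 2 against (B, I): payoffs 4, 9 → best response R.
Player 2 against (B, O): payoffs 5, 10 → best response R.
Player 3 against (T, L): payoffs 2, 11 → best response O.
Player 3 against (T, R): payoffs 5, 12 → best response O.
Player 3 against (B, L): payoffs 1, 9 → best response O.
Player 3 against (B, R): payoffs 5, 9 → best response O.
Mutual best responses: (T, L, O); (B, R, O).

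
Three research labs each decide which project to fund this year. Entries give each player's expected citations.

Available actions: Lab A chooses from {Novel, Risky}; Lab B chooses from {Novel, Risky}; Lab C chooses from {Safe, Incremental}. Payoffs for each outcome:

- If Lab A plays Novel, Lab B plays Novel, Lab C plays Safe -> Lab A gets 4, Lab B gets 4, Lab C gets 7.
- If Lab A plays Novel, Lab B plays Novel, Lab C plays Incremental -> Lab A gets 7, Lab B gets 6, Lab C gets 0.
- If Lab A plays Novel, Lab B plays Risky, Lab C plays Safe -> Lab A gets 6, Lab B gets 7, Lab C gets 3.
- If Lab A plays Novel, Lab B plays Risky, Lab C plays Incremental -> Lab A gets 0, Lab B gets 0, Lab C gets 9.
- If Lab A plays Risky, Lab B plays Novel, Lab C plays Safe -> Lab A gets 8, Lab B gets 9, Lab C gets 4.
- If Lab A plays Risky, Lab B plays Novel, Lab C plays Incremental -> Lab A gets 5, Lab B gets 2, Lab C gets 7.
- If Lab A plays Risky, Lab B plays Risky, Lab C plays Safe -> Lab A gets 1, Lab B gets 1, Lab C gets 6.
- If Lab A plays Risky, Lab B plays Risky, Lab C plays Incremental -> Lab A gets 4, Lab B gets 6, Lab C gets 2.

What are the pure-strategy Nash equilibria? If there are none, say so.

Lab A against (Novel, Safe): payoffs 4, 8 → best response Risky.
Lab A against (Novel, Incremental): payoffs 7, 5 → best response Novel.
Lab A against (Risky, Safe): payoffs 6, 1 → best response Novel.
Lab A against (Risky, Incremental): payoffs 0, 4 → best response Risky.
Lab B against (Novel, Safe): payoffs 4, 7 → best response Risky.
Lab B against (Novel, Incremental): payoffs 6, 0 → best response Novel.
Lab B against (Risky, Safe): payoffs 9, 1 → best response Novel.
Lab B against (Risky, Incremental): payoffs 2, 6 → best response Risky.
Lab C against (Novel, Novel): payoffs 7, 0 → best response Safe.
Lab C against (Novel, Risky): payoffs 3, 9 → best response Incremental.
Lab C against (Risky, Novel): payoffs 4, 7 → best response Incremental.
Lab C against (Risky, Risky): payoffs 6, 2 → best response Safe.
No profile is a mutual best response for all players.

There is no pure-strategy Nash equilibrium.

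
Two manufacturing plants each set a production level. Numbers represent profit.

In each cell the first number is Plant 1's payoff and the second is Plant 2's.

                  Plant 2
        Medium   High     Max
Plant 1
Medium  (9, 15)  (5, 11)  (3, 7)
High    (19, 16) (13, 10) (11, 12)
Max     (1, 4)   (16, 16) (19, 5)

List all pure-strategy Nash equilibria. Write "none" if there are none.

(High, Medium), (Max, High)

For each player, find the best response to each opponent profile; mutual best responses are the pure NE.
Plant 1 against Medium: payoffs 9, 19, 1 → best response High.
Plant 1 against High: payoffs 5, 13, 16 → best response Max.
Plant 1 against Max: payoffs 3, 11, 19 → best response Max.
Plant 2 against Medium: payoffs 15, 11, 7 → best response Medium.
Plant 2 against High: payoffs 16, 10, 12 → best response Medium.
Plant 2 against Max: payoffs 4, 16, 5 → best response High.
Mutual best responses: (High, Medium); (Max, High).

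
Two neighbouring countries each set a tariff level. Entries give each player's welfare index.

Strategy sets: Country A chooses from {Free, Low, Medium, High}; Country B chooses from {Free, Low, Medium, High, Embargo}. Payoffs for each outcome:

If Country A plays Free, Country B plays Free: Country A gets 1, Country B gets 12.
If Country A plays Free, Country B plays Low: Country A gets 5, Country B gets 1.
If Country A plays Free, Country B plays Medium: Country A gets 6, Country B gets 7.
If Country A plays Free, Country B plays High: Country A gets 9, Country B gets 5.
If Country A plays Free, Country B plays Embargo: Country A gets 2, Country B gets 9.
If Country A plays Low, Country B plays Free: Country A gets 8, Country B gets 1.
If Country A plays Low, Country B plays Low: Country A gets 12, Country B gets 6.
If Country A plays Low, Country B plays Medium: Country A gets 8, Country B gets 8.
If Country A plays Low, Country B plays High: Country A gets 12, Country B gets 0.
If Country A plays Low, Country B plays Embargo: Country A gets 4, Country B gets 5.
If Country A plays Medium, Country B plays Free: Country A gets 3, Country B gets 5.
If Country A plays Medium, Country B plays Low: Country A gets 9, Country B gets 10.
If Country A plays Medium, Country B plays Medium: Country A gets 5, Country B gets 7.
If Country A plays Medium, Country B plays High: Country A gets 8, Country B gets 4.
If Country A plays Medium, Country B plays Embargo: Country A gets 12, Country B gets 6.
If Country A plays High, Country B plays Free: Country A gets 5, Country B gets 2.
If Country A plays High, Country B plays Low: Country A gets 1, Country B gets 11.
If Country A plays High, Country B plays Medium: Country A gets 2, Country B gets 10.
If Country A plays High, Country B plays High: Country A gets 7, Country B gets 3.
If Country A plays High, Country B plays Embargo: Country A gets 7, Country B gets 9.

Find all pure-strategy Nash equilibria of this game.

Country A against Free: payoffs 1, 8, 3, 5 → best response Low.
Country A against Low: payoffs 5, 12, 9, 1 → best response Low.
Country A against Medium: payoffs 6, 8, 5, 2 → best response Low.
Country A against High: payoffs 9, 12, 8, 7 → best response Low.
Country A against Embargo: payoffs 2, 4, 12, 7 → best response Medium.
Country B against Free: payoffs 12, 1, 7, 5, 9 → best response Free.
Country B against Low: payoffs 1, 6, 8, 0, 5 → best response Medium.
Country B against Medium: payoffs 5, 10, 7, 4, 6 → best response Low.
Country B against High: payoffs 2, 11, 10, 3, 9 → best response Low.
Mutual best responses: (Low, Medium).

The unique pure-strategy Nash equilibrium is (Low, Medium).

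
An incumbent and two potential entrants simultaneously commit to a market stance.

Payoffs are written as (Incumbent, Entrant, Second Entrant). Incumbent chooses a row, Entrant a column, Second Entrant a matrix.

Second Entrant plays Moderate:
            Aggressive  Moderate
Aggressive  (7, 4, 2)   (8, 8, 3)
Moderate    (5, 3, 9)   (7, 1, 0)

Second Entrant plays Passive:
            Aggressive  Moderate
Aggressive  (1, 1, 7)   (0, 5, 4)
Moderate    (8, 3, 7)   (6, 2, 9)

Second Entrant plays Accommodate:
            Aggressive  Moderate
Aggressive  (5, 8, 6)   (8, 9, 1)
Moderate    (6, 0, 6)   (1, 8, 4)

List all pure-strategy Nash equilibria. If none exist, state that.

Check each profile: it is a Nash equilibrium iff no player can strictly gain by switching unilaterally.
(Aggressive, Aggressive, Moderate): Entrant can switch to Moderate (4 → 8). Not NE.
(Aggressive, Aggressive, Passive): Incumbent can switch to Moderate (1 → 8). Not NE.
(Aggressive, Aggressive, Accommodate): Incumbent can switch to Moderate (5 → 6). Not NE.
(Aggressive, Moderate, Moderate): Second Entrant can switch to Passive (3 → 4). Not NE.
(Aggressive, Moderate, Passive): Incumbent can switch to Moderate (0 → 6). Not NE.
(Aggressive, Moderate, Accommodate): Second Entrant can switch to Moderate (1 → 3). Not NE.
(Moderate, Aggressive, Moderate): Incumbent can switch to Aggressive (5 → 7). Not NE.
(Moderate, Aggressive, Passive): Second Entrant can switch to Moderate (7 → 9). Not NE.
(Moderate, Aggressive, Accommodate): Entrant can switch to Moderate (0 → 8). Not NE.
(Moderate, Moderate, Moderate): Incumbent can switch to Aggressive (7 → 8). Not NE.
(The remaining 2 profiles each have a profitable deviation by the same check.)

No pure-strategy Nash equilibrium.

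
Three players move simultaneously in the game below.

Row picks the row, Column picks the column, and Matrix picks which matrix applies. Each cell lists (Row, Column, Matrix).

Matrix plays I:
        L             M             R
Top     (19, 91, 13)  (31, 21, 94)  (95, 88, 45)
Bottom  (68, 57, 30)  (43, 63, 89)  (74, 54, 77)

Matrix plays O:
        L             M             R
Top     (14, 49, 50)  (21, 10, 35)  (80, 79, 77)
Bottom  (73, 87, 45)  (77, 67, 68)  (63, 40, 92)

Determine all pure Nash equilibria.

(Top, R, O), (Bottom, L, O), (Bottom, M, I)

For each strategy profile, look for a profitable unilateral deviation.
(Top, L, I): Row can switch to Bottom (19 → 68). Not NE.
(Top, L, O): Row can switch to Bottom (14 → 73). Not NE.
(Top, M, I): Row can switch to Bottom (31 → 43). Not NE.
(Top, M, O): Row can switch to Bottom (21 → 77). Not NE.
(Top, R, I): Column can switch to L (88 → 91). Not NE.
(Top, R, O): Row gets 80, best alternative 63; Column gets 79, best alternative 49; Matrix gets 77, best alternative 45. No profitable deviation — NE.
(Bottom, L, I): Column can switch to M (57 → 63). Not NE.
(Bottom, L, O): Row gets 73, best alternative 14; Column gets 87, best alternative 67; Matrix gets 45, best alternative 30. No profitable deviation — NE.
(Bottom, M, I): Row gets 43, best alternative 31; Column gets 63, best alternative 57; Matrix gets 89, best alternative 68. No profitable deviation — NE.
(Bottom, M, O): Column can switch to L (67 → 87). Not NE.
(Bottom, R, I): Row can switch to Top (74 → 95). Not NE.
(The remaining 1 profile has a profitable deviation by the same check.)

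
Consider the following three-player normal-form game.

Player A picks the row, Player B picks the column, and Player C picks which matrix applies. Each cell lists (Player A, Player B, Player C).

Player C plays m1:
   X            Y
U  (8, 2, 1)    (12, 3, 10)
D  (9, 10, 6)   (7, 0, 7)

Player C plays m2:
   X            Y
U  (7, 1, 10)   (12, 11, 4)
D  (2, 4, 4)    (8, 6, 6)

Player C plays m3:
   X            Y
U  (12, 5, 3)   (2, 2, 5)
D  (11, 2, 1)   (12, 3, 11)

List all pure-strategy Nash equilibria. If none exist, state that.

(U, X, m1): Player A can switch to D (8 → 9). Not NE.
(U, X, m2): Player B can switch to Y (1 → 11). Not NE.
(U, X, m3): Player C can switch to m2 (3 → 10). Not NE.
(U, Y, m1): Player A gets 12, best alternative 7; Player B gets 3, best alternative 2; Player C gets 10, best alternative 5. No profitable deviation — NE.
(U, Y, m2): Player C can switch to m1 (4 → 10). Not NE.
(U, Y, m3): Player A can switch to D (2 → 12). Not NE.
(D, X, m1): Player A gets 9, best alternative 8; Player B gets 10, best alternative 0; Player C gets 6, best alternative 4. No profitable deviation — NE.
(D, X, m2): Player A can switch to U (2 → 7). Not NE.
(D, Y, m3): Player A gets 12, best alternative 2; Player B gets 3, best alternative 2; Player C gets 11, best alternative 7. No profitable deviation — NE.
(The remaining 3 profiles each have a profitable deviation by the same check.)

The pure Nash equilibria are (U, Y, m1) and (D, X, m1) and (D, Y, m3).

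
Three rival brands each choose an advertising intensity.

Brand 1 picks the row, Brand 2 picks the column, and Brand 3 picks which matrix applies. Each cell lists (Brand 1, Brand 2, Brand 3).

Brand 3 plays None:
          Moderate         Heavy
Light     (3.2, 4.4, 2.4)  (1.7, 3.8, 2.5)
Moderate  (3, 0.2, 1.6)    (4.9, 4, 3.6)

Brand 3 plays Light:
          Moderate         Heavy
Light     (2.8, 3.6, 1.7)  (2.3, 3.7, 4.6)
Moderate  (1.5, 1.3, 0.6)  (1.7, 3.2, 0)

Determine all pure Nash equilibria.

Brand 1 against (Moderate, None): payoffs 3.2, 3 → best response Light.
Brand 1 against (Moderate, Light): payoffs 2.8, 1.5 → best response Light.
Brand 1 against (Heavy, None): payoffs 1.7, 4.9 → best response Moderate.
Brand 1 against (Heavy, Light): payoffs 2.3, 1.7 → best response Light.
Brand 2 against (Light, None): payoffs 4.4, 3.8 → best response Moderate.
Brand 2 against (Light, Light): payoffs 3.6, 3.7 → best response Heavy.
Brand 2 against (Moderate, None): payoffs 0.2, 4 → best response Heavy.
Brand 2 against (Moderate, Light): payoffs 1.3, 3.2 → best response Heavy.
Brand 3 against (Light, Moderate): payoffs 2.4, 1.7 → best response None.
Brand 3 against (Light, Heavy): payoffs 2.5, 4.6 → best response Light.
Brand 3 against (Moderate, Moderate): payoffs 1.6, 0.6 → best response None.
Brand 3 against (Moderate, Heavy): payoffs 3.6, 0 → best response None.
Mutual best responses: (Light, Moderate, None); (Light, Heavy, Light); (Moderate, Heavy, None).

The pure Nash equilibria are (Light, Moderate, None); (Light, Heavy, Light); (Moderate, Heavy, None).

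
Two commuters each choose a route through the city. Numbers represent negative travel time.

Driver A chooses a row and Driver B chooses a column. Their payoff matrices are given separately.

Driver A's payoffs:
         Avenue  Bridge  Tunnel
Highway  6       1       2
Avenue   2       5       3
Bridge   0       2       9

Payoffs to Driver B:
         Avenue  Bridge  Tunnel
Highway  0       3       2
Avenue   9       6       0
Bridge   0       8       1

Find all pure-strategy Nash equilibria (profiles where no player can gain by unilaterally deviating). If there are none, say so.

none

Check each profile: it is a Nash equilibrium iff no player can strictly gain by switching unilaterally.
(Highway, Avenue): Driver B can switch to Bridge (0 → 3). Not NE.
(Highway, Bridge): Driver A can switch to Avenue (1 → 5). Not NE.
(Highway, Tunnel): Driver A can switch to Avenue (2 → 3). Not NE.
(Avenue, Avenue): Driver A can switch to Highway (2 → 6). Not NE.
(Avenue, Bridge): Driver B can switch to Avenue (6 → 9). Not NE.
(Avenue, Tunnel): Driver A can switch to Bridge (3 → 9). Not NE.
(Bridge, Avenue): Driver A can switch to Highway (0 → 6). Not NE.
(Bridge, Bridge): Driver A can switch to Avenue (2 → 5). Not NE.
(Bridge, Tunnel): Driver B can switch to Bridge (1 → 8). Not NE.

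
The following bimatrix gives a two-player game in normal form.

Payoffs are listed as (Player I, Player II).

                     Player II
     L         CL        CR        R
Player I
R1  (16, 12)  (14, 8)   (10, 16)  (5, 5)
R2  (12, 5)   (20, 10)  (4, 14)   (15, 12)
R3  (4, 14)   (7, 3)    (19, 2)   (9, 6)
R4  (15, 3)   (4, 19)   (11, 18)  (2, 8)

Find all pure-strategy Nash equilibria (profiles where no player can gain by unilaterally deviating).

Player I against L: payoffs 16, 12, 4, 15 → best response R1.
Player I against CL: payoffs 14, 20, 7, 4 → best response R2.
Player I against CR: payoffs 10, 4, 19, 11 → best response R3.
Player I against R: payoffs 5, 15, 9, 2 → best response R2.
Player II against R1: payoffs 12, 8, 16, 5 → best response CR.
Player II against R2: payoffs 5, 10, 14, 12 → best response CR.
Player II against R3: payoffs 14, 3, 2, 6 → best response L.
Player II against R4: payoffs 3, 19, 18, 8 → best response CL.
No profile is a mutual best response for all players.

This game has no pure Nash equilibrium.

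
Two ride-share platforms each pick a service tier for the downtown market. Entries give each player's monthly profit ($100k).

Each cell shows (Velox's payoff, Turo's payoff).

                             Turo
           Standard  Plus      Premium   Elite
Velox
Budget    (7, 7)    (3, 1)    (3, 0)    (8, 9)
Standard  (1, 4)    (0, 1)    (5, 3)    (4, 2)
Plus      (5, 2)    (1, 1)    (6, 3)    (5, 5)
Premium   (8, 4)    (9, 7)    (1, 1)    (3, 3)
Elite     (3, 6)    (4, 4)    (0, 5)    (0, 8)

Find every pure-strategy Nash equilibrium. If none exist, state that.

Pure-strategy Nash equilibria: (Budget, Elite); (Premium, Plus)

Mark each player's best response to every combination of opponents' strategies; a profile where every player is best-responding is a pure Nash equilibrium.
Velox against Standard: payoffs 7, 1, 5, 8, 3 → best response Premium.
Velox against Plus: payoffs 3, 0, 1, 9, 4 → best response Premium.
Velox against Premium: payoffs 3, 5, 6, 1, 0 → best response Plus.
Velox against Elite: payoffs 8, 4, 5, 3, 0 → best response Budget.
Turo against Budget: payoffs 7, 1, 0, 9 → best response Elite.
Turo against Standard: payoffs 4, 1, 3, 2 → best response Standard.
Turo against Plus: payoffs 2, 1, 3, 5 → best response Elite.
Turo against Premium: payoffs 4, 7, 1, 3 → best response Plus.
Turo against Elite: payoffs 6, 4, 5, 8 → best response Elite.
Mutual best responses: (Budget, Elite); (Premium, Plus).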